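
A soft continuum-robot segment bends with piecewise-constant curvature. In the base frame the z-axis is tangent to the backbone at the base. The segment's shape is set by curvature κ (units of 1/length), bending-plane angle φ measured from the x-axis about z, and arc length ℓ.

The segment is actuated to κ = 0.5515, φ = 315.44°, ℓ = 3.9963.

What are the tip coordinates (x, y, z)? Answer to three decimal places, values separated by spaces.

θ = κ·ℓ = 0.5515 × 3.9963 = 2.20396 rad
ρ = (1 − cos θ)/κ = (1 − -0.59170)/0.5515 = 2.88612
z = sin θ / κ = 0.80616/0.5515 = 1.46176
x = ρ cos φ = 2.88612 × cos(315.44°) = 2.05641
y = ρ sin φ = 2.88612 × sin(315.44°) = -2.02507

2.056 -2.025 1.462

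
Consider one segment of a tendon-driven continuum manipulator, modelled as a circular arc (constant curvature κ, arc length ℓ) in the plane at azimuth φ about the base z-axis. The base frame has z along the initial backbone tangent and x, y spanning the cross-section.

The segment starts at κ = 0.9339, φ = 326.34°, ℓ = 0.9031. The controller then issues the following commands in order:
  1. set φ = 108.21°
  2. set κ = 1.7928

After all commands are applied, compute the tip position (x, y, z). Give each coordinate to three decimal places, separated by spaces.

-0.183 0.555 0.557

initial: κ=0.9339, φ=326.34°, ℓ=0.9031
cmd 1: set φ=108.21° → (κ,φ,ℓ)=(0.9339,108.21°,0.9031) → tip=(-0.1121,0.3408,0.7998)
cmd 2: set κ=1.7928 → (κ,φ,ℓ)=(1.7928,108.21°,0.9031) → tip=(-0.1827,0.5554,0.5571)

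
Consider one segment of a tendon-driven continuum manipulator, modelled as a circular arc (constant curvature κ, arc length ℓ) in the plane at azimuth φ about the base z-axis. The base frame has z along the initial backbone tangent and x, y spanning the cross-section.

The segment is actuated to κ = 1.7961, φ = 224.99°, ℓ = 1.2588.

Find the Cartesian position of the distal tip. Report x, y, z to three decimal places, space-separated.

θ = κ·ℓ = 1.7961 × 1.2588 = 2.26093 rad
ρ = (1 − cos θ)/κ = (1 − -0.63664)/1.7961 = 0.91122
z = sin θ / κ = 0.77116/1.7961 = 0.42935
x = ρ cos φ = 0.91122 × cos(224.99°) = -0.64444
y = ρ sin φ = 0.91122 × sin(224.99°) = -0.64422

-0.644 -0.644 0.429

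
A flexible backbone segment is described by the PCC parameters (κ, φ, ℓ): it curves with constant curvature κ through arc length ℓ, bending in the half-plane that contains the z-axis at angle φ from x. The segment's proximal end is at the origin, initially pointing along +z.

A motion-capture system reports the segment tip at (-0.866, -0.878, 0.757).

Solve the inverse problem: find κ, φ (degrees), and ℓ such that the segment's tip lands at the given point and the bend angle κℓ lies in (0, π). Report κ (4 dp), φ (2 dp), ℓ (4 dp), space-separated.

1.1779 225.39 1.7323

ρ = √(x²+y²) = √(-0.866² + -0.878²) = 1.23322
φ = atan2(y, x) mod 360° = atan2(-0.878, -0.866) = 225.3942°
|p|² = ρ² + z² = 1.23322² + 0.757² = 2.09389
κ = 2ρ / |p|² = 2×1.23322 / 2.09389 = 1.17793
θ = 2·atan2(ρ, z) = 2·atan2(1.23322, 0.757) = 2.04053 rad
ℓ = θ/κ = 2.04053/1.17793 = 1.73230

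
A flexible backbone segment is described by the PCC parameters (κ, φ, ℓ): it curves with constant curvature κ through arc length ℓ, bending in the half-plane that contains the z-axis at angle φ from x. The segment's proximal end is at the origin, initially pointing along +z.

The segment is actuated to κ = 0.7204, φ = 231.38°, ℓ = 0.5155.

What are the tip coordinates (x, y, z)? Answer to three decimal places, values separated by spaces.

θ = κ·ℓ = 0.7204 × 0.5155 = 0.37137 rad
ρ = (1 − cos θ)/κ = (1 − 0.93183)/0.7204 = 0.09462
z = sin θ / κ = 0.36289/0.7204 = 0.50373
x = ρ cos φ = 0.09462 × cos(231.38°) = -0.05906
y = ρ sin φ = 0.09462 × sin(231.38°) = -0.07393

-0.059 -0.074 0.504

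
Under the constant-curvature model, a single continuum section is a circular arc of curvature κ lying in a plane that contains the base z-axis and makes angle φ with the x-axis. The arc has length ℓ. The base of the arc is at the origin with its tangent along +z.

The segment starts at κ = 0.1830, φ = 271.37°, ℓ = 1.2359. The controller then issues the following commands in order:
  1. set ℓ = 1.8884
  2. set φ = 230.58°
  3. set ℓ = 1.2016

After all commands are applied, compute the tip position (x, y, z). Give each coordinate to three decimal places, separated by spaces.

initial: κ=0.1830, φ=271.37°, ℓ=1.2359
cmd 1: set ℓ=1.8884 → (κ,φ,ℓ)=(0.1830,271.37°,1.8884) → tip=(0.0077,-0.3230,1.8510)
cmd 2: set φ=230.58° → (κ,φ,ℓ)=(0.1830,230.58°,1.8884) → tip=(-0.2051,-0.2496,1.8510)
cmd 3: set ℓ=1.2016 → (κ,φ,ℓ)=(0.1830,230.58°,1.2016) → tip=(-0.0836,-0.1016,1.1919)

-0.084 -0.102 1.192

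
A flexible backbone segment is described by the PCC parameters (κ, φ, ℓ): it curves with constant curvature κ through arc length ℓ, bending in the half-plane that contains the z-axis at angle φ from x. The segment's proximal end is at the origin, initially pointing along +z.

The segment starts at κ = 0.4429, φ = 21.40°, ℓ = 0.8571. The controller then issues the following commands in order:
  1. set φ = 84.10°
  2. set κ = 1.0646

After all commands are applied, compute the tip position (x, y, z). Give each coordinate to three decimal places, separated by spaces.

initial: κ=0.4429, φ=21.40°, ℓ=0.8571
cmd 1: set φ=84.10° → (κ,φ,ℓ)=(0.4429,84.10°,0.8571) → tip=(0.0165,0.1599,0.8367)
cmd 2: set κ=1.0646 → (κ,φ,ℓ)=(1.0646,84.10°,0.8571) → tip=(0.0375,0.3627,0.7430)

0.037 0.363 0.743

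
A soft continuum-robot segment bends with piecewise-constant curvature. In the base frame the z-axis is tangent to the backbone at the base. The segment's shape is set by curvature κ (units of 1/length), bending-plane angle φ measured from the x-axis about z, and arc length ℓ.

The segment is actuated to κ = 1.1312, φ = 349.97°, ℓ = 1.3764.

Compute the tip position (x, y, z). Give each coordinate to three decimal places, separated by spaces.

θ = κ·ℓ = 1.1312 × 1.3764 = 1.55698 rad
ρ = (1 − cos θ)/κ = (1 − 0.01381)/1.1312 = 0.87181
z = sin θ / κ = 0.99990/1.1312 = 0.88393
x = ρ cos φ = 0.87181 × cos(349.97°) = 0.85848
y = ρ sin φ = 0.87181 × sin(349.97°) = -0.15184

0.858 -0.152 0.884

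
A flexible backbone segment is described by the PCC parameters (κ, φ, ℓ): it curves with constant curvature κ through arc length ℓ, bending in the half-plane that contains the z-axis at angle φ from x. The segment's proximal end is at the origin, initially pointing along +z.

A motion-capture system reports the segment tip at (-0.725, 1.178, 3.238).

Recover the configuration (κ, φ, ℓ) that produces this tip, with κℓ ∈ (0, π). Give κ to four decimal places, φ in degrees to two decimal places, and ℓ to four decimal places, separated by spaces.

ρ = √(x²+y²) = √(-0.725² + 1.178²) = 1.38322
φ = atan2(y, x) mod 360° = atan2(1.178, -0.725) = 121.6102°
|p|² = ρ² + z² = 1.38322² + 3.238² = 12.39795
κ = 2ρ / |p|² = 2×1.38322 / 12.39795 = 0.22314
θ = 2·atan2(ρ, z) = 2·atan2(1.38322, 3.238) = 0.80744 rad
ℓ = θ/κ = 0.80744/0.22314 = 3.61857

0.2231 121.61 3.6186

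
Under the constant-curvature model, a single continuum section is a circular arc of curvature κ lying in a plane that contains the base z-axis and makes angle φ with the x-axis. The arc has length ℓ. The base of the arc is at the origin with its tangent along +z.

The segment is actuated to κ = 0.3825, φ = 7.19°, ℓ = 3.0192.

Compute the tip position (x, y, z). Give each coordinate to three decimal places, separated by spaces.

1.546 0.195 2.391

θ = κ·ℓ = 0.3825 × 3.0192 = 1.15484 rad
ρ = (1 − cos θ)/κ = (1 − 0.40406)/0.3825 = 1.55801
z = sin θ / κ = 0.91473/0.3825 = 2.39146
x = ρ cos φ = 1.55801 × cos(7.19°) = 1.54576
y = ρ sin φ = 1.55801 × sin(7.19°) = 0.19500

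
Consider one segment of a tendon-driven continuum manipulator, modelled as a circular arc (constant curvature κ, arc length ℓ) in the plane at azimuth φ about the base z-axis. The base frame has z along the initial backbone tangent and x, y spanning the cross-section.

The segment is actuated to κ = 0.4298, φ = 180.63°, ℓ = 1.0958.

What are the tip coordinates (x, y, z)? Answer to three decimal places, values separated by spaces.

θ = κ·ℓ = 0.4298 × 1.0958 = 0.47097 rad
ρ = (1 − cos θ)/κ = (1 − 0.89113)/0.4298 = 0.25331
z = sin θ / κ = 0.45376/0.4298 = 1.05574
x = ρ cos φ = 0.25331 × cos(180.63°) = -0.25330
y = ρ sin φ = 0.25331 × sin(180.63°) = -0.00279

-0.253 -0.003 1.056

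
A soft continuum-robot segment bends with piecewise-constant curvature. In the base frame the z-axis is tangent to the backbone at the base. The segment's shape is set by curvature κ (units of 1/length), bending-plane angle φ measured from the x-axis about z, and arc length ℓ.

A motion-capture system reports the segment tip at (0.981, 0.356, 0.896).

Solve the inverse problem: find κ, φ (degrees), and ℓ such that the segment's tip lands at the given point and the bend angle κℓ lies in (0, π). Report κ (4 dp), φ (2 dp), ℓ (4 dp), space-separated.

ρ = √(x²+y²) = √(0.981² + 0.356²) = 1.04360
φ = atan2(y, x) mod 360° = atan2(0.356, 0.981) = 19.9456°
|p|² = ρ² + z² = 1.04360² + 0.896² = 1.89191
κ = 2ρ / |p|² = 2×1.04360 / 1.89191 = 1.10322
θ = 2·atan2(ρ, z) = 2·atan2(1.04360, 0.896) = 1.72270 rad
ℓ = θ/κ = 1.72270/1.10322 = 1.56152

1.1032 19.95 1.5615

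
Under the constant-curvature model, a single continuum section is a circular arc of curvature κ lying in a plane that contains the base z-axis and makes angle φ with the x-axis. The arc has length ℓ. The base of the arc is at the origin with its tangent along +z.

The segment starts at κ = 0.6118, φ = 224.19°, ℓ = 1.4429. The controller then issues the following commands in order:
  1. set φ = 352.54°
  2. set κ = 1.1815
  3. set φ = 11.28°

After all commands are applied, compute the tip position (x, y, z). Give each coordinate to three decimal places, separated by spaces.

initial: κ=0.6118, φ=224.19°, ℓ=1.4429
cmd 1: set φ=352.54° → (κ,φ,ℓ)=(0.6118,352.54°,1.4429) → tip=(0.5915,-0.0775,1.2627)
cmd 2: set κ=1.1815 → (κ,φ,ℓ)=(1.1815,352.54°,1.4429) → tip=(0.9513,-0.1246,0.8388)
cmd 3: set φ=11.28° → (κ,φ,ℓ)=(1.1815,11.28°,1.4429) → tip=(0.9409,0.1877,0.8388)

0.941 0.188 0.839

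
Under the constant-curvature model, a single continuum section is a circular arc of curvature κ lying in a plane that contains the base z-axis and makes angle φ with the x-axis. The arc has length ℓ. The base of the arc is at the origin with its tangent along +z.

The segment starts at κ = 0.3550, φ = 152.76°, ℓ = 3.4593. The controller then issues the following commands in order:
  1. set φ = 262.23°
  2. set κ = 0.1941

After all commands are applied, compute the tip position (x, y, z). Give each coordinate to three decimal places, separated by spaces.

initial: κ=0.3550, φ=152.76°, ℓ=3.4593
cmd 1: set φ=262.23° → (κ,φ,ℓ)=(0.3550,262.23°,3.4593) → tip=(-0.2528,-1.8530,2.6531)
cmd 2: set κ=0.1941 → (κ,φ,ℓ)=(0.1941,262.23°,3.4593) → tip=(-0.1512,-1.1081,3.2052)

-0.151 -1.108 3.205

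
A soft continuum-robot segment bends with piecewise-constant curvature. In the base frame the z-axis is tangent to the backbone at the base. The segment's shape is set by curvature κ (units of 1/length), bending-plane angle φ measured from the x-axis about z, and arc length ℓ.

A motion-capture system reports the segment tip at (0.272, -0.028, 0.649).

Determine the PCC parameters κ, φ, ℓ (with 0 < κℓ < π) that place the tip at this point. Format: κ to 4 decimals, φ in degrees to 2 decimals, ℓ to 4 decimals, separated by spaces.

ρ = √(x²+y²) = √(0.272² + -0.028²) = 0.27344
φ = atan2(y, x) mod 360° = atan2(-0.028, 0.272) = 354.1226°
|p|² = ρ² + z² = 0.27344² + 0.649² = 0.49597
κ = 2ρ / |p|² = 2×0.27344 / 0.49597 = 1.10264
θ = 2·atan2(ρ, z) = 2·atan2(0.27344, 0.649) = 0.79750 rad
ℓ = θ/κ = 0.79750/1.10264 = 0.72327

1.1026 354.12 0.7233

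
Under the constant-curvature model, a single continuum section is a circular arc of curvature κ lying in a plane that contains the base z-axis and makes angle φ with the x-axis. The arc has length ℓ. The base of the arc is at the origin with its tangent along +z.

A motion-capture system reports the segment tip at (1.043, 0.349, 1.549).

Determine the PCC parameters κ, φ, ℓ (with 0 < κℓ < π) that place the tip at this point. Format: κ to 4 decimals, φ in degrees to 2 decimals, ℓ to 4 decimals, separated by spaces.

0.6095 18.50 2.0260

ρ = √(x²+y²) = √(1.043² + 0.349²) = 1.09984
φ = atan2(y, x) mod 360° = atan2(0.349, 1.043) = 18.5008°
|p|² = ρ² + z² = 1.09984² + 1.549² = 3.60905
κ = 2ρ / |p|² = 2×1.09984 / 3.60905 = 0.60949
θ = 2·atan2(ρ, z) = 2·atan2(1.09984, 1.549) = 1.23486 rad
ℓ = θ/κ = 1.23486/0.60949 = 2.02605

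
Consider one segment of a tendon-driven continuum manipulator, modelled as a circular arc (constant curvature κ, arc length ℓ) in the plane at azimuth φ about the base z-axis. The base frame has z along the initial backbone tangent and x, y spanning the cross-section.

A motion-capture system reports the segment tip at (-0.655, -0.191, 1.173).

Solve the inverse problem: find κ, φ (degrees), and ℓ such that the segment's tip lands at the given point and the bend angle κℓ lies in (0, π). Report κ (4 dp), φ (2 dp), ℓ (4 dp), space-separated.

ρ = √(x²+y²) = √(-0.655² + -0.191²) = 0.68228
φ = atan2(y, x) mod 360° = atan2(-0.191, -0.655) = 196.2568°
|p|² = ρ² + z² = 0.68228² + 1.173² = 1.84144
κ = 2ρ / |p|² = 2×0.68228 / 1.84144 = 0.74103
θ = 2·atan2(ρ, z) = 2·atan2(0.68228, 1.173) = 1.05364 rad
ℓ = θ/κ = 1.05364/0.74103 = 1.42186

0.7410 196.26 1.4219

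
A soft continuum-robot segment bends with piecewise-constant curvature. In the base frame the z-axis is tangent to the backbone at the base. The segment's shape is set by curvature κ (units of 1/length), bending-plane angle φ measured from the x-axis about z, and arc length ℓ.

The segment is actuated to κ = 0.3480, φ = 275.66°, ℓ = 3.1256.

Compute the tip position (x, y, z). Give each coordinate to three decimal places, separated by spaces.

θ = κ·ℓ = 0.3480 × 3.1256 = 1.08771 rad
ρ = (1 − cos θ)/κ = (1 − 0.46452)/0.3480 = 1.53875
z = sin θ / κ = 0.88556/0.3480 = 2.54473
x = ρ cos φ = 1.53875 × cos(275.66°) = 0.15176
y = ρ sin φ = 1.53875 × sin(275.66°) = -1.53125

0.152 -1.531 2.545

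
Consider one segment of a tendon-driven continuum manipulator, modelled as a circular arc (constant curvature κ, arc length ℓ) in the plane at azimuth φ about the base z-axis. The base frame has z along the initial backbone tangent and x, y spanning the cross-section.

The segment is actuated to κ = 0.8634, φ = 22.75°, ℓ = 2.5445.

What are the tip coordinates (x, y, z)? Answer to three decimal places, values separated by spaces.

θ = κ·ℓ = 0.8634 × 2.5445 = 2.19692 rad
ρ = (1 − cos θ)/κ = (1 − -0.58601)/0.8634 = 1.83693
z = sin θ / κ = 0.81030/0.8634 = 0.93850
x = ρ cos φ = 1.83693 × cos(22.75°) = 1.69402
y = ρ sin φ = 1.83693 × sin(22.75°) = 0.71036

1.694 0.710 0.939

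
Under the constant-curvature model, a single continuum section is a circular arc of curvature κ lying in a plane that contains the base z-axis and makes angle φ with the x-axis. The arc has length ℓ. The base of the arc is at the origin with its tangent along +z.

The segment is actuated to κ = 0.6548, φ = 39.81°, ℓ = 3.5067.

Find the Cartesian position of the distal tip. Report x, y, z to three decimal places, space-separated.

1.951 1.626 1.143

θ = κ·ℓ = 0.6548 × 3.5067 = 2.29619 rad
ρ = (1 − cos θ)/κ = (1 − -0.66343)/0.6548 = 2.54036
z = sin θ / κ = 0.74824/0.6548 = 1.14270
x = ρ cos φ = 2.54036 × cos(39.81°) = 1.95143
y = ρ sin φ = 2.54036 × sin(39.81°) = 1.62645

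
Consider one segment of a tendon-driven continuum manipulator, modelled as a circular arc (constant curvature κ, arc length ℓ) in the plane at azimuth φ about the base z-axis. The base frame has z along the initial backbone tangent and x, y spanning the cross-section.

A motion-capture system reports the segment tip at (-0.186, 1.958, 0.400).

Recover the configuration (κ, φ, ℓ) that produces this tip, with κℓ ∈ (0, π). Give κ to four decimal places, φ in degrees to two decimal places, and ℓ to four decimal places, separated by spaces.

0.9765 95.43 2.8063

ρ = √(x²+y²) = √(-0.186² + 1.958²) = 1.96681
φ = atan2(y, x) mod 360° = atan2(1.958, -0.186) = 95.4265°
|p|² = ρ² + z² = 1.96681² + 0.400² = 4.02836
κ = 2ρ / |p|² = 2×1.96681 / 4.02836 = 0.97648
θ = 2·atan2(ρ, z) = 2·atan2(1.96681, 0.400) = 2.74032 rad
ℓ = θ/κ = 2.74032/0.97648 = 2.80631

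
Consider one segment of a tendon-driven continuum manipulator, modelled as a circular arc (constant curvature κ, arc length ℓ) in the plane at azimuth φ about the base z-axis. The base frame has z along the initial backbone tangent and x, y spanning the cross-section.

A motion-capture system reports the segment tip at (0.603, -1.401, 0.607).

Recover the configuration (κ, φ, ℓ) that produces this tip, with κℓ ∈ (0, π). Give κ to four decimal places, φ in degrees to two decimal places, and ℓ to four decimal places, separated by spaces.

1.1320 293.29 2.1061

ρ = √(x²+y²) = √(0.603² + -1.401²) = 1.52526
φ = atan2(y, x) mod 360° = atan2(-1.401, 0.603) = 293.2874°
|p|² = ρ² + z² = 1.52526² + 0.607² = 2.69486
κ = 2ρ / |p|² = 2×1.52526 / 2.69486 = 1.13198
θ = 2·atan2(ρ, z) = 2·atan2(1.52526, 0.607) = 2.38409 rad
ℓ = θ/κ = 2.38409/1.13198 = 2.10613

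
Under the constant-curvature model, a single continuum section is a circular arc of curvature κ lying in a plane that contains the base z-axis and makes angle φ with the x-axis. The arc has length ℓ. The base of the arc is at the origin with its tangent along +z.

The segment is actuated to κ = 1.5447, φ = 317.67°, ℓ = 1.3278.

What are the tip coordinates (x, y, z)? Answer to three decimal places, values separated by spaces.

0.700 -0.637 0.574

θ = κ·ℓ = 1.5447 × 1.3278 = 2.05105 rad
ρ = (1 − cos θ)/κ = (1 − -0.46201)/1.5447 = 0.94647
z = sin θ / κ = 0.88688/1.5447 = 0.57414
x = ρ cos φ = 0.94647 × cos(317.67°) = 0.69970
y = ρ sin φ = 0.94647 × sin(317.67°) = -0.63735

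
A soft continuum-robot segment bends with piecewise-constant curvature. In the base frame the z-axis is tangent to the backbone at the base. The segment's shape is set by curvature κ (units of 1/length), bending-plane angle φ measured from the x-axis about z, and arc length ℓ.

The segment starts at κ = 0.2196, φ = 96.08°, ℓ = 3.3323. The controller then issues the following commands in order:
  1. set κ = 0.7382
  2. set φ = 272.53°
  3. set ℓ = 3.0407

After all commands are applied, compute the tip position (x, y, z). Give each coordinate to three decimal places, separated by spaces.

initial: κ=0.2196, φ=96.08°, ℓ=3.3323
cmd 1: set κ=0.7382 → (κ,φ,ℓ)=(0.7382,96.08°,3.3323) → tip=(-0.2549,2.3930,0.8536)
cmd 2: set φ=272.53° → (κ,φ,ℓ)=(0.7382,272.53°,3.3323) → tip=(0.1062,-2.4042,0.8536)
cmd 3: set ℓ=3.0407 → (κ,φ,ℓ)=(0.7382,272.53°,3.0407) → tip=(0.0971,-2.1978,1.0586)

0.097 -2.198 1.059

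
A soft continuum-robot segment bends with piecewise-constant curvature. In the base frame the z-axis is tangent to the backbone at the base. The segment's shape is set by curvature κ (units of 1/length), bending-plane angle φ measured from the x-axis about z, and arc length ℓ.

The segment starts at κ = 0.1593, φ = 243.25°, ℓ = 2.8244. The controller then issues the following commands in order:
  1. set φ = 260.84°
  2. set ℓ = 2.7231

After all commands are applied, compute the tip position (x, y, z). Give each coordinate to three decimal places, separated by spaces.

-0.093 -0.574 2.638

initial: κ=0.1593, φ=243.25°, ℓ=2.8244
cmd 1: set φ=260.84° → (κ,φ,ℓ)=(0.1593,260.84°,2.8244) → tip=(-0.0995,-0.6168,2.7301)
cmd 2: set ℓ=2.7231 → (κ,φ,ℓ)=(0.1593,260.84°,2.7231) → tip=(-0.0926,-0.5740,2.6385)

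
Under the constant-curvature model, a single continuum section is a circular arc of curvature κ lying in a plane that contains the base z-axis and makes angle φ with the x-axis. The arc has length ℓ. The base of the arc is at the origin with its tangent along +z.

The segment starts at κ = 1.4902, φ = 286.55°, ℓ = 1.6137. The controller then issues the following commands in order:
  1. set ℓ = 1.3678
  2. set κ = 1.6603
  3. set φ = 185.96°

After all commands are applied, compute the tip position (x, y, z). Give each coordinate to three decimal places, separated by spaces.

-0.985 -0.103 0.461

initial: κ=1.4902, φ=286.55°, ℓ=1.6137
cmd 1: set ℓ=1.3678 → (κ,φ,ℓ)=(1.4902,286.55°,1.3678) → tip=(0.2773,-0.9331,0.5990)
cmd 2: set κ=1.6603 → (κ,φ,ℓ)=(1.6603,286.55°,1.3678) → tip=(0.2821,-0.9494,0.4606)
cmd 3: set φ=185.96° → (κ,φ,ℓ)=(1.6603,185.96°,1.3678) → tip=(-0.9850,-0.1028,0.4606)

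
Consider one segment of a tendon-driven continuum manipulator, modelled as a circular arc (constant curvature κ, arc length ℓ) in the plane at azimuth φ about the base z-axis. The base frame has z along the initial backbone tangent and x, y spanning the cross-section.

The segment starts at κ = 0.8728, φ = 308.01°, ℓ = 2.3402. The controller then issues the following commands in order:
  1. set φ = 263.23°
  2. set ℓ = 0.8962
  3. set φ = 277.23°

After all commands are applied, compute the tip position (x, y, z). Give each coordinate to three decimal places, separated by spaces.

0.042 -0.330 0.808

initial: κ=0.8728, φ=308.01°, ℓ=2.3402
cmd 1: set φ=263.23° → (κ,φ,ℓ)=(0.8728,263.23°,2.3402) → tip=(-0.1964,-1.6548,1.0206)
cmd 2: set ℓ=0.8962 → (κ,φ,ℓ)=(0.8728,263.23°,0.8962) → tip=(-0.0393,-0.3307,0.8076)
cmd 3: set φ=277.23° → (κ,φ,ℓ)=(0.8728,277.23°,0.8962) → tip=(0.0419,-0.3303,0.8076)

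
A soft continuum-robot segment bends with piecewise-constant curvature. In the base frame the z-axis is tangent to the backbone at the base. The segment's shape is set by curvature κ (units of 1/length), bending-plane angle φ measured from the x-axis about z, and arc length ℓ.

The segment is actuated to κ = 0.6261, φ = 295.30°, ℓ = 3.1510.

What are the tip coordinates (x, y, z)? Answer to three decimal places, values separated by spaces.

θ = κ·ℓ = 0.6261 × 3.1510 = 1.97284 rad
ρ = (1 − cos θ)/κ = (1 − -0.39130)/0.6261 = 2.22217
z = sin θ / κ = 0.92026/0.6261 = 1.46983
x = ρ cos φ = 2.22217 × cos(295.30°) = 0.94966
y = ρ sin φ = 2.22217 × sin(295.30°) = -2.00903

0.950 -2.009 1.470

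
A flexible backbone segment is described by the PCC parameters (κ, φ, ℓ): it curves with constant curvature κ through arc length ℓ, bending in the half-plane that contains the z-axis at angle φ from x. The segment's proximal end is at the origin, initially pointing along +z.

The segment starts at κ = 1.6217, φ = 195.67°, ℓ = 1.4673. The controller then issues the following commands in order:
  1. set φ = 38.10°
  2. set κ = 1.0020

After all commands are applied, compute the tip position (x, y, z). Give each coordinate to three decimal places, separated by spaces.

initial: κ=1.6217, φ=195.67°, ℓ=1.4673
cmd 1: set φ=38.10° → (κ,φ,ℓ)=(1.6217,38.10°,1.4673) → tip=(0.8363,0.6557,0.4257)
cmd 2: set κ=1.0020 → (κ,φ,ℓ)=(1.0020,38.10°,1.4673) → tip=(0.7065,0.5540,0.9930)

0.707 0.554 0.993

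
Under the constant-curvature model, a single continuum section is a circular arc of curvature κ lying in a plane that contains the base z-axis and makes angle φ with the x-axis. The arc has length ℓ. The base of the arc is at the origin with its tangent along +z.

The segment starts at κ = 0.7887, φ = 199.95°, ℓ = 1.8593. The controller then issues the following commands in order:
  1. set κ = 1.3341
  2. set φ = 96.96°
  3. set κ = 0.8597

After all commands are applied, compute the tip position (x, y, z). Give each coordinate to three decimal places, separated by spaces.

initial: κ=0.7887, φ=199.95°, ℓ=1.8593
cmd 1: set κ=1.3341 → (κ,φ,ℓ)=(1.3341,199.95°,1.8593) → tip=(-1.2607,-0.4576,0.4602)
cmd 2: set φ=96.96° → (κ,φ,ℓ)=(1.3341,96.96°,1.8593) → tip=(-0.1625,1.3313,0.4602)
cmd 3: set κ=0.8597 → (κ,φ,ℓ)=(0.8597,96.96°,1.8593) → tip=(-0.1448,1.1865,1.1628)

-0.145 1.187 1.163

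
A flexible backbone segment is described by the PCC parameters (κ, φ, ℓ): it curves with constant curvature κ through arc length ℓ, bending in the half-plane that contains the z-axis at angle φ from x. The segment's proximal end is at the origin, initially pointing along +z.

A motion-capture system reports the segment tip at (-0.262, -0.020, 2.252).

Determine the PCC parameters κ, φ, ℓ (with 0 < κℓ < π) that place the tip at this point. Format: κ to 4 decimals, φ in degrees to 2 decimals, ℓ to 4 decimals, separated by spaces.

0.1022 184.37 2.2724

ρ = √(x²+y²) = √(-0.262² + -0.020²) = 0.26276
φ = atan2(y, x) mod 360° = atan2(-0.020, -0.262) = 184.3653°
|p|² = ρ² + z² = 0.26276² + 2.252² = 5.14055
κ = 2ρ / |p|² = 2×0.26276 / 5.14055 = 0.10223
θ = 2·atan2(ρ, z) = 2·atan2(0.26276, 2.252) = 0.23231 rad
ℓ = θ/κ = 0.23231/0.10223 = 2.27238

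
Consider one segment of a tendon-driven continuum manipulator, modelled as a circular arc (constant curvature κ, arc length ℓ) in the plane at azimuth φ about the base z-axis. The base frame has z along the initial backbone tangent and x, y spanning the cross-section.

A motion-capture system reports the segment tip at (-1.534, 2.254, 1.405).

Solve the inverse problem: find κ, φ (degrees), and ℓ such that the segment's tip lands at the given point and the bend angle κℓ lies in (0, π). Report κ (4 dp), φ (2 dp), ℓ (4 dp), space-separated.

0.5796 124.24 3.7782

ρ = √(x²+y²) = √(-1.534² + 2.254²) = 2.72648
φ = atan2(y, x) mod 360° = atan2(2.254, -1.534) = 124.2379°
|p|² = ρ² + z² = 2.72648² + 1.405² = 9.40770
κ = 2ρ / |p|² = 2×2.72648 / 9.40770 = 0.57963
θ = 2·atan2(ρ, z) = 2·atan2(2.72648, 1.405) = 2.18994 rad
ℓ = θ/κ = 2.18994/0.57963 = 3.77819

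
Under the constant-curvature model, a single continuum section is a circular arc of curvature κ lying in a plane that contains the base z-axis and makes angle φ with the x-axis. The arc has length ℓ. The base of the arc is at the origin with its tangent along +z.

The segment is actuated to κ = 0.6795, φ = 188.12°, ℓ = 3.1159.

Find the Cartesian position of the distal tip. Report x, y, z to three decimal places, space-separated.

-2.214 -0.316 1.257

θ = κ·ℓ = 0.6795 × 3.1159 = 2.11725 rad
ρ = (1 − cos θ)/κ = (1 − -0.51966)/0.6795 = 2.23644
z = sin θ / κ = 0.85437/0.6795 = 1.25735
x = ρ cos φ = 2.23644 × cos(188.12°) = -2.21402
y = ρ sin φ = 2.23644 × sin(188.12°) = -0.31589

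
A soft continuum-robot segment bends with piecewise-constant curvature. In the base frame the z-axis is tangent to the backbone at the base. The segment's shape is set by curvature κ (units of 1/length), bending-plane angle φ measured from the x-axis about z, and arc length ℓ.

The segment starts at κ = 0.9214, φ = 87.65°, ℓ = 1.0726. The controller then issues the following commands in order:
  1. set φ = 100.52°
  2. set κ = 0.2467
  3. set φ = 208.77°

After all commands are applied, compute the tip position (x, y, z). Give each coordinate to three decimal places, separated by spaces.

initial: κ=0.9214, φ=87.65°, ℓ=1.0726
cmd 1: set φ=100.52° → (κ,φ,ℓ)=(0.9214,100.52°,1.0726) → tip=(-0.0891,0.4801,0.9063)
cmd 2: set κ=0.2467 → (κ,φ,ℓ)=(0.2467,100.52°,1.0726) → tip=(-0.0258,0.1387,1.0601)
cmd 3: set φ=208.77° → (κ,φ,ℓ)=(0.2467,208.77°,1.0726) → tip=(-0.1237,-0.0679,1.0601)

-0.124 -0.068 1.060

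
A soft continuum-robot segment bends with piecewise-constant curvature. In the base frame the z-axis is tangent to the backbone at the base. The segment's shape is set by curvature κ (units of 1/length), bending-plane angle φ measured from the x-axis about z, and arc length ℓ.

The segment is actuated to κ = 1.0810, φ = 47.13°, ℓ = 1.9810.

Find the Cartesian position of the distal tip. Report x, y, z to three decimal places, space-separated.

0.969 1.044 0.778

θ = κ·ℓ = 1.0810 × 1.9810 = 2.14146 rad
ρ = (1 − cos θ)/κ = (1 − -0.54019)/1.0810 = 1.42478
z = sin θ / κ = 0.84154/1.0810 = 0.77848
x = ρ cos φ = 1.42478 × cos(47.13°) = 0.96933
y = ρ sin φ = 1.42478 × sin(47.13°) = 1.04422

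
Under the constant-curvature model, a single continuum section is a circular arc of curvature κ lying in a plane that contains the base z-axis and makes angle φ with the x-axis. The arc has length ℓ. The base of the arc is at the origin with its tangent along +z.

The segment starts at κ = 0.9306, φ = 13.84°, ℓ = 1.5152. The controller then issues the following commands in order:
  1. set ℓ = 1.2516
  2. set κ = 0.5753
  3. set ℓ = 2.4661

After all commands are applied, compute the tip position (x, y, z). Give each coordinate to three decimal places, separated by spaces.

1.432 0.353 1.718

initial: κ=0.9306, φ=13.84°, ℓ=1.5152
cmd 1: set ℓ=1.2516 → (κ,φ,ℓ)=(0.9306,13.84°,1.2516) → tip=(0.6313,0.1555,0.9872)
cmd 2: set κ=0.5753 → (κ,φ,ℓ)=(0.5753,13.84°,1.2516) → tip=(0.4189,0.1032,1.1462)
cmd 3: set ℓ=2.4661 → (κ,φ,ℓ)=(0.5753,13.84°,2.4661) → tip=(1.4321,0.3528,1.7182)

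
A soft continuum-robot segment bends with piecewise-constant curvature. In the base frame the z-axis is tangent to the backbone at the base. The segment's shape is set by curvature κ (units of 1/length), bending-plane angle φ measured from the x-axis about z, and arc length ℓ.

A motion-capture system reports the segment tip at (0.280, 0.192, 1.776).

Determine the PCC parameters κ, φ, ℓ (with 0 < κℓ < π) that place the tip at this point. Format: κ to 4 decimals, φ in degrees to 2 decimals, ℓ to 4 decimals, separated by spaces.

ρ = √(x²+y²) = √(0.280² + 0.192²) = 0.33951
φ = atan2(y, x) mod 360° = atan2(0.192, 0.280) = 34.4390°
|p|² = ρ² + z² = 0.33951² + 1.776² = 3.26944
κ = 2ρ / |p|² = 2×0.33951 / 3.26944 = 0.20768
θ = 2·atan2(ρ, z) = 2·atan2(0.33951, 1.776) = 0.37777 rad
ℓ = θ/κ = 0.37777/0.20768 = 1.81896

0.2077 34.44 1.8190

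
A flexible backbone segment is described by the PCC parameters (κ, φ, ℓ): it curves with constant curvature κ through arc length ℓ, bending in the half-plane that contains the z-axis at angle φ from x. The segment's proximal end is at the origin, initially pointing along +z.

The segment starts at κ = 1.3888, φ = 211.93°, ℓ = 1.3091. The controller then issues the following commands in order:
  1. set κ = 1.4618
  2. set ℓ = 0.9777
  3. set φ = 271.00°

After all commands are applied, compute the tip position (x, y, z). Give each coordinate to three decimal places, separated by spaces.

initial: κ=1.3888, φ=211.93°, ℓ=1.3091
cmd 1: set κ=1.4618 → (κ,φ,ℓ)=(1.4618,211.93°,1.3091) → tip=(-0.7758,-0.4834,0.6443)
cmd 2: set ℓ=0.9777 → (κ,φ,ℓ)=(1.4618,211.93°,0.9777) → tip=(-0.4986,-0.3107,0.6772)
cmd 3: set φ=271.00° → (κ,φ,ℓ)=(1.4618,271.00°,0.9777) → tip=(0.0103,-0.5875,0.6772)

0.010 -0.587 0.677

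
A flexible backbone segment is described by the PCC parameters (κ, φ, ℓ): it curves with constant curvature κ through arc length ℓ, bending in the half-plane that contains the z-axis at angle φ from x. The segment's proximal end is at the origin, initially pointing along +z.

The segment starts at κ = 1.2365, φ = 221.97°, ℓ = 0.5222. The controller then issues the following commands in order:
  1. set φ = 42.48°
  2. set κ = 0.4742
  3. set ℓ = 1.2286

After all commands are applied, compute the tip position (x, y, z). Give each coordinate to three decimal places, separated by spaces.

initial: κ=1.2365, φ=221.97°, ℓ=0.5222
cmd 1: set φ=42.48° → (κ,φ,ℓ)=(1.2365,42.48°,0.5222) → tip=(0.1201,0.1100,0.4867)
cmd 2: set κ=0.4742 → (κ,φ,ℓ)=(0.4742,42.48°,0.5222) → tip=(0.0474,0.0434,0.5169)
cmd 3: set ℓ=1.2286 → (κ,φ,ℓ)=(0.4742,42.48°,1.2286) → tip=(0.2566,0.2349,1.1603)

0.257 0.235 1.160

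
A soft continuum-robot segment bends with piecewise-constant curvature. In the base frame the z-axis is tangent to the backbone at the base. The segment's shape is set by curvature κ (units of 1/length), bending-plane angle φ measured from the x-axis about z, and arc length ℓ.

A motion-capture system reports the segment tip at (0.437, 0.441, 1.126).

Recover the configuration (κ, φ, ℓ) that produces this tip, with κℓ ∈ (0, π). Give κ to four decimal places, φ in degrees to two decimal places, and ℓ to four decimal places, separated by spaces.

0.7510 45.26 1.3419

ρ = √(x²+y²) = √(0.437² + 0.441²) = 0.62085
φ = atan2(y, x) mod 360° = atan2(0.441, 0.437) = 45.2610°
|p|² = ρ² + z² = 0.62085² + 1.126² = 1.65333
κ = 2ρ / |p|² = 2×0.62085 / 1.65333 = 0.75103
θ = 2·atan2(ρ, z) = 2·atan2(0.62085, 1.126) = 1.00779 rad
ℓ = θ/κ = 1.00779/0.75103 = 1.34189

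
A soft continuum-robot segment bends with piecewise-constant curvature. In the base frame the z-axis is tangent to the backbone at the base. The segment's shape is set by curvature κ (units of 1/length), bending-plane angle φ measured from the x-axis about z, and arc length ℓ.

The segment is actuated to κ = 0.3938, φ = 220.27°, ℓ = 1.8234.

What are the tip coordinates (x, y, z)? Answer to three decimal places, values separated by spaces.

-0.478 -0.405 1.671

θ = κ·ℓ = 0.3938 × 1.8234 = 0.71805 rad
ρ = (1 − cos θ)/κ = (1 − 0.75309)/0.3938 = 0.62700
z = sin θ / κ = 0.65792/0.3938 = 1.67070
x = ρ cos φ = 0.62700 × cos(220.27°) = -0.47841
y = ρ sin φ = 0.62700 × sin(220.27°) = -0.40529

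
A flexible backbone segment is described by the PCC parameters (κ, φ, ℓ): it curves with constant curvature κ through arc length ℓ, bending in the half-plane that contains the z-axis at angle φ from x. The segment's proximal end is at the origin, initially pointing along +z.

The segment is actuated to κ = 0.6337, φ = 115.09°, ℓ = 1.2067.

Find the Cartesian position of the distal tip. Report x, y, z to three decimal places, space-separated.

θ = κ·ℓ = 0.6337 × 1.2067 = 0.76469 rad
ρ = (1 − cos θ)/κ = (1 − 0.72160)/0.6337 = 0.43932
z = sin θ / κ = 0.69231/0.6337 = 1.09249
x = ρ cos φ = 0.43932 × cos(115.09°) = -0.18629
y = ρ sin φ = 0.43932 × sin(115.09°) = 0.39787

-0.186 0.398 1.092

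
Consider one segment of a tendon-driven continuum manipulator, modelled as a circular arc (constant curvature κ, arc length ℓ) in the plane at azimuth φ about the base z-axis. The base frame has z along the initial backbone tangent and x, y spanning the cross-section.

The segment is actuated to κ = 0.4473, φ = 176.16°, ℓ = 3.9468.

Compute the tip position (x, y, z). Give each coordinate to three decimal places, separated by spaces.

θ = κ·ℓ = 0.4473 × 3.9468 = 1.76540 rad
ρ = (1 − cos θ)/κ = (1 − -0.19338)/0.4473 = 2.66797
z = sin θ / κ = 0.98112/0.4473 = 2.19344
x = ρ cos φ = 2.66797 × cos(176.16°) = -2.66198
y = ρ sin φ = 2.66797 × sin(176.16°) = 0.17867

-2.662 0.179 2.193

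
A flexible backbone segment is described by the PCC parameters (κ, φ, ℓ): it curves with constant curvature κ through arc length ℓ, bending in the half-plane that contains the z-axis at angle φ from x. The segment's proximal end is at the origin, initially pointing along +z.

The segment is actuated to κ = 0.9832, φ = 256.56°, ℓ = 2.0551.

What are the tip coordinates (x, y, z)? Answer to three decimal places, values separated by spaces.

-0.339 -1.419 0.916

θ = κ·ℓ = 0.9832 × 2.0551 = 2.02057 rad
ρ = (1 − cos θ)/κ = (1 − -0.43477)/0.9832 = 1.45928
z = sin θ / κ = 0.90054/0.9832 = 0.91593
x = ρ cos φ = 1.45928 × cos(256.56°) = -0.33918
y = ρ sin φ = 1.45928 × sin(256.56°) = -1.41932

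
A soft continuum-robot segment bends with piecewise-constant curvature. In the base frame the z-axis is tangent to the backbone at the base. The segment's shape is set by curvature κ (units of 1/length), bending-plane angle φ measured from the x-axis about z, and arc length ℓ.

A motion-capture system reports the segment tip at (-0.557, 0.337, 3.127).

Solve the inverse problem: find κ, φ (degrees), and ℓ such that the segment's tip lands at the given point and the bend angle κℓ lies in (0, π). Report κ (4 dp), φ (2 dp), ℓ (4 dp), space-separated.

0.1276 148.82 3.2166

ρ = √(x²+y²) = √(-0.557² + 0.337²) = 0.65101
φ = atan2(y, x) mod 360° = atan2(0.337, -0.557) = 148.8249°
|p|² = ρ² + z² = 0.65101² + 3.127² = 10.20195
κ = 2ρ / |p|² = 2×0.65101 / 10.20195 = 0.12763
θ = 2·atan2(ρ, z) = 2·atan2(0.65101, 3.127) = 0.41052 rad
ℓ = θ/κ = 0.41052/0.12763 = 3.21659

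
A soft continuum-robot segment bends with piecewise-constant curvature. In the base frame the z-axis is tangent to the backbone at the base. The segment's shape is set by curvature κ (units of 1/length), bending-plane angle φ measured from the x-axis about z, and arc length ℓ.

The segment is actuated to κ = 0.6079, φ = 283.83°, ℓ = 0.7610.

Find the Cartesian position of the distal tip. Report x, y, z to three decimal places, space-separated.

0.041 -0.168 0.734

θ = κ·ℓ = 0.6079 × 0.7610 = 0.46261 rad
ρ = (1 − cos θ)/κ = (1 − 0.89489)/0.6079 = 0.17291
z = sin θ / κ = 0.44629/0.6079 = 0.73415
x = ρ cos φ = 0.17291 × cos(283.83°) = 0.04133
y = ρ sin φ = 0.17291 × sin(283.83°) = -0.16789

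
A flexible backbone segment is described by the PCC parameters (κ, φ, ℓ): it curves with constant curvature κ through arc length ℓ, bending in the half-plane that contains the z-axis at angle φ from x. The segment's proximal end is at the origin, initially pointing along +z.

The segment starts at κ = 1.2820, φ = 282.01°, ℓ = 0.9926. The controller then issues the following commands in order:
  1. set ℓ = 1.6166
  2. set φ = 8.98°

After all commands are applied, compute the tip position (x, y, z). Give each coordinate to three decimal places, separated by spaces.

initial: κ=1.2820, φ=282.01°, ℓ=0.9926
cmd 1: set ℓ=1.6166 → (κ,φ,ℓ)=(1.2820,282.01°,1.6166) → tip=(0.2404,-1.1299,0.6839)
cmd 2: set φ=8.98° → (κ,φ,ℓ)=(1.2820,8.98°,1.6166) → tip=(1.1410,0.1803,0.6839)

1.141 0.180 0.684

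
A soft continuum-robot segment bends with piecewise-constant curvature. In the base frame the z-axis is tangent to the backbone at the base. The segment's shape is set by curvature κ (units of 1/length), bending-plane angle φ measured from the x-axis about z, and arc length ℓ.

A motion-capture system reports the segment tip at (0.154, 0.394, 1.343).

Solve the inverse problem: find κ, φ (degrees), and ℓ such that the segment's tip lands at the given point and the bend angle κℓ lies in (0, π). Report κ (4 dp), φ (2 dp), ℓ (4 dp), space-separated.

0.4267 68.65 1.4301

ρ = √(x²+y²) = √(0.154² + 0.394²) = 0.42303
φ = atan2(y, x) mod 360° = atan2(0.394, 0.154) = 68.6513°
|p|² = ρ² + z² = 0.42303² + 1.343² = 1.98260
κ = 2ρ / |p|² = 2×0.42303 / 1.98260 = 0.42674
θ = 2·atan2(ρ, z) = 2·atan2(0.42303, 1.343) = 0.61030 rad
ℓ = θ/κ = 0.61030/0.42674 = 1.43014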